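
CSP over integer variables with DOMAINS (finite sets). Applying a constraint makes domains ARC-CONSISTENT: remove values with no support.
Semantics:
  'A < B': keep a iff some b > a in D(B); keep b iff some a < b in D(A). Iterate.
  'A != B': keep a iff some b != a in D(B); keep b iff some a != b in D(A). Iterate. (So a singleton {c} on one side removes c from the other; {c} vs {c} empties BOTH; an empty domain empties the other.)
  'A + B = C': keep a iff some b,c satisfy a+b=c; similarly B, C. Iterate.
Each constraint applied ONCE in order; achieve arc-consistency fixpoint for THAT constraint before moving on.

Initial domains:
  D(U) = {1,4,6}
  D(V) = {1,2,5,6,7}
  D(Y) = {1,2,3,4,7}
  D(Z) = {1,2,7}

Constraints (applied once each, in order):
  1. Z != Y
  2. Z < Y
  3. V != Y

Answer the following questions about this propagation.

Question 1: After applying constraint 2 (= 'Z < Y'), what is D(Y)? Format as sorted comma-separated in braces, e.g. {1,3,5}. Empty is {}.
Answer: {2,3,4,7}

Derivation:
Constraint 1 (Z != Y) on D(Z)={1,2,7} D(Y)={1,2,3,4,7}: no change
Constraint 2 (Z < Y) on D(Z)={1,2,7} D(Y)={1,2,3,4,7}: Z {1,2,7}->{1,2}; Y {1,2,3,4,7}->{2,3,4,7}
So after constraint 2: D(Y) = {2,3,4,7}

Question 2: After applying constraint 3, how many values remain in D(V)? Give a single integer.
Constraint 1 (Z != Y) on D(Z)={1,2,7} D(Y)={1,2,3,4,7}: no change
Constraint 2 (Z < Y) on D(Z)={1,2,7} D(Y)={1,2,3,4,7}: Z {1,2,7}->{1,2}; Y {1,2,3,4,7}->{2,3,4,7}
Constraint 3 (V != Y) on D(V)={1,2,5,6,7} D(Y)={2,3,4,7}: no change
So after constraint 3: D(V)={1,2,5,6,7}, size = 5

Answer: 5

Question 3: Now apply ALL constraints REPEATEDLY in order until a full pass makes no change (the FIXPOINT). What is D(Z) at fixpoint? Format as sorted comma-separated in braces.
pass 0 (initial): D(Z)={1,2,7}
pass 1: Y {1,2,3,4,7}->{2,3,4,7}; Z {1,2,7}->{1,2}
pass 2: no change
Fixpoint after 2 passes: D(Z) = {1,2}

Answer: {1,2}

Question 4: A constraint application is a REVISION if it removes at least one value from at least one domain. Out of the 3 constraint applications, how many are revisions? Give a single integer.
Constraint 1 (Z != Y) on D(Z)={1,2,7} D(Y)={1,2,3,4,7}: no change => not a revision
Constraint 2 (Z < Y) on D(Z)={1,2,7} D(Y)={1,2,3,4,7}: Z {1,2,7}->{1,2}; Y {1,2,3,4,7}->{2,3,4,7} => REVISION
Constraint 3 (V != Y) on D(V)={1,2,5,6,7} D(Y)={2,3,4,7}: no change => not a revision
Total revisions = 1

Answer: 1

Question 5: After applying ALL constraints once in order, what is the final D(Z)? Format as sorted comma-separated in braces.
Constraint 1 (Z != Y) on D(Z)={1,2,7} D(Y)={1,2,3,4,7}: no change
Constraint 2 (Z < Y) on D(Z)={1,2,7} D(Y)={1,2,3,4,7}: Z {1,2,7}->{1,2}; Y {1,2,3,4,7}->{2,3,4,7}
Constraint 3 (V != Y) on D(V)={1,2,5,6,7} D(Y)={2,3,4,7}: no change
So after all 3 constraints: D(Z) = {1,2}

Answer: {1,2}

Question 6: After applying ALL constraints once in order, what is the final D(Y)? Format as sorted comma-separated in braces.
Answer: {2,3,4,7}

Derivation:
Constraint 1 (Z != Y) on D(Z)={1,2,7} D(Y)={1,2,3,4,7}: no change
Constraint 2 (Z < Y) on D(Z)={1,2,7} D(Y)={1,2,3,4,7}: Z {1,2,7}->{1,2}; Y {1,2,3,4,7}->{2,3,4,7}
Constraint 3 (V != Y) on D(V)={1,2,5,6,7} D(Y)={2,3,4,7}: no change
So after all 3 constraints: D(Y) = {2,3,4,7}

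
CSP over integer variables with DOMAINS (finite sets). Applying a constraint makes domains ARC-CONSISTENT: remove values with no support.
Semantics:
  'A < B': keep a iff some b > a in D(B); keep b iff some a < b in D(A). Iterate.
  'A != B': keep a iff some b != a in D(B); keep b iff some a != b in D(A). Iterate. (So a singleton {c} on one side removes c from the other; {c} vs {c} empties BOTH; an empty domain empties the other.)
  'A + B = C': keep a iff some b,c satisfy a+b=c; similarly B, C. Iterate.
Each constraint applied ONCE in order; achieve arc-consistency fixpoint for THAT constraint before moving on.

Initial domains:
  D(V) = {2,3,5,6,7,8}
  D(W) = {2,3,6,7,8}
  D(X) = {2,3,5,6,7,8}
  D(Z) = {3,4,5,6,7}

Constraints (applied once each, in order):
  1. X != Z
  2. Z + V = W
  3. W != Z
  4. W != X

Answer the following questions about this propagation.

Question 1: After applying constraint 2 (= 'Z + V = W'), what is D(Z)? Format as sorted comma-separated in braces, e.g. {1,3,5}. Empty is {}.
Constraint 1 (X != Z) on D(X)={2,3,5,6,7,8} D(Z)={3,4,5,6,7}: no change
Constraint 2 (Z + V = W) on D(Z)={3,4,5,6,7} D(V)={2,3,5,6,7,8} D(W)={2,3,6,7,8}: Z {3,4,5,6,7}->{3,4,5,6}; V {2,3,5,6,7,8}->{2,3,5}; W {2,3,6,7,8}->{6,7,8}
So after constraint 2: D(Z) = {3,4,5,6}

Answer: {3,4,5,6}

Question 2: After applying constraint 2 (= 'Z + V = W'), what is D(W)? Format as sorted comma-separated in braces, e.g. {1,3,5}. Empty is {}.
Answer: {6,7,8}

Derivation:
Constraint 1 (X != Z) on D(X)={2,3,5,6,7,8} D(Z)={3,4,5,6,7}: no change
Constraint 2 (Z + V = W) on D(Z)={3,4,5,6,7} D(V)={2,3,5,6,7,8} D(W)={2,3,6,7,8}: Z {3,4,5,6,7}->{3,4,5,6}; V {2,3,5,6,7,8}->{2,3,5}; W {2,3,6,7,8}->{6,7,8}
So after constraint 2: D(W) = {6,7,8}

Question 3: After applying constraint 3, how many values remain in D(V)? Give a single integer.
Answer: 3

Derivation:
Constraint 1 (X != Z) on D(X)={2,3,5,6,7,8} D(Z)={3,4,5,6,7}: no change
Constraint 2 (Z + V = W) on D(Z)={3,4,5,6,7} D(V)={2,3,5,6,7,8} D(W)={2,3,6,7,8}: Z {3,4,5,6,7}->{3,4,5,6}; V {2,3,5,6,7,8}->{2,3,5}; W {2,3,6,7,8}->{6,7,8}
Constraint 3 (W != Z) on D(W)={6,7,8} D(Z)={3,4,5,6}: no change
So after constraint 3: D(V)={2,3,5}, size = 3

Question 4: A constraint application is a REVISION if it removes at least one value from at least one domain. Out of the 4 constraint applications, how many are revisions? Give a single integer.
Answer: 1

Derivation:
Constraint 1 (X != Z) on D(X)={2,3,5,6,7,8} D(Z)={3,4,5,6,7}: no change => not a revision
Constraint 2 (Z + V = W) on D(Z)={3,4,5,6,7} D(V)={2,3,5,6,7,8} D(W)={2,3,6,7,8}: Z {3,4,5,6,7}->{3,4,5,6}; V {2,3,5,6,7,8}->{2,3,5}; W {2,3,6,7,8}->{6,7,8} => REVISION
Constraint 3 (W != Z) on D(W)={6,7,8} D(Z)={3,4,5,6}: no change => not a revision
Constraint 4 (W != X) on D(W)={6,7,8} D(X)={2,3,5,6,7,8}: no change => not a revision
Total revisions = 1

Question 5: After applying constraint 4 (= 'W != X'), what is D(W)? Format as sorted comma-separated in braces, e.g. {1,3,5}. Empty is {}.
Answer: {6,7,8}

Derivation:
Constraint 1 (X != Z) on D(X)={2,3,5,6,7,8} D(Z)={3,4,5,6,7}: no change
Constraint 2 (Z + V = W) on D(Z)={3,4,5,6,7} D(V)={2,3,5,6,7,8} D(W)={2,3,6,7,8}: Z {3,4,5,6,7}->{3,4,5,6}; V {2,3,5,6,7,8}->{2,3,5}; W {2,3,6,7,8}->{6,7,8}
Constraint 3 (W != Z) on D(W)={6,7,8} D(Z)={3,4,5,6}: no change
Constraint 4 (W != X) on D(W)={6,7,8} D(X)={2,3,5,6,7,8}: no change
So after constraint 4: D(W) = {6,7,8}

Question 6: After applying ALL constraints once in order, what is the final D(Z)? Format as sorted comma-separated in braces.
Answer: {3,4,5,6}

Derivation:
Constraint 1 (X != Z) on D(X)={2,3,5,6,7,8} D(Z)={3,4,5,6,7}: no change
Constraint 2 (Z + V = W) on D(Z)={3,4,5,6,7} D(V)={2,3,5,6,7,8} D(W)={2,3,6,7,8}: Z {3,4,5,6,7}->{3,4,5,6}; V {2,3,5,6,7,8}->{2,3,5}; W {2,3,6,7,8}->{6,7,8}
Constraint 3 (W != Z) on D(W)={6,7,8} D(Z)={3,4,5,6}: no change
Constraint 4 (W != X) on D(W)={6,7,8} D(X)={2,3,5,6,7,8}: no change
So after all 4 constraints: D(Z) = {3,4,5,6}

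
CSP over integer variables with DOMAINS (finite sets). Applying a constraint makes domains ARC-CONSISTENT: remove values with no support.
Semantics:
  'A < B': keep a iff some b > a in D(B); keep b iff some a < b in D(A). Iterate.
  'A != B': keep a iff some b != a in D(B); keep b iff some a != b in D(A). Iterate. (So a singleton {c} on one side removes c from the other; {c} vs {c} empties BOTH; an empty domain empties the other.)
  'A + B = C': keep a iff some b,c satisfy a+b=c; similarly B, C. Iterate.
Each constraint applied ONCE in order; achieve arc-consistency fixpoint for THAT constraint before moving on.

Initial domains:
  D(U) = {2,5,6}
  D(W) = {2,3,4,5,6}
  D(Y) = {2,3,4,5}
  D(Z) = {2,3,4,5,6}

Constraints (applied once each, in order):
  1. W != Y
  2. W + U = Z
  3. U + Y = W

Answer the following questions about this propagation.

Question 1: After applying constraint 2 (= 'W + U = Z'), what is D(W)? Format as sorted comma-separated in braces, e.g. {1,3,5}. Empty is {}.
Constraint 1 (W != Y) on D(W)={2,3,4,5,6} D(Y)={2,3,4,5}: no change
Constraint 2 (W + U = Z) on D(W)={2,3,4,5,6} D(U)={2,5,6} D(Z)={2,3,4,5,6}: W {2,3,4,5,6}->{2,3,4}; U {2,5,6}->{2}; Z {2,3,4,5,6}->{4,5,6}
So after constraint 2: D(W) = {2,3,4}

Answer: {2,3,4}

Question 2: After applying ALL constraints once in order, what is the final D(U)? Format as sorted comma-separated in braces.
Answer: {2}

Derivation:
Constraint 1 (W != Y) on D(W)={2,3,4,5,6} D(Y)={2,3,4,5}: no change
Constraint 2 (W + U = Z) on D(W)={2,3,4,5,6} D(U)={2,5,6} D(Z)={2,3,4,5,6}: W {2,3,4,5,6}->{2,3,4}; U {2,5,6}->{2}; Z {2,3,4,5,6}->{4,5,6}
Constraint 3 (U + Y = W) on D(U)={2} D(Y)={2,3,4,5} D(W)={2,3,4}: Y {2,3,4,5}->{2}; W {2,3,4}->{4}
So after all 3 constraints: D(U) = {2}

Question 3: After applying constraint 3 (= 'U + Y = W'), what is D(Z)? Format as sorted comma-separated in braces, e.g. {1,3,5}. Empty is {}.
Constraint 1 (W != Y) on D(W)={2,3,4,5,6} D(Y)={2,3,4,5}: no change
Constraint 2 (W + U = Z) on D(W)={2,3,4,5,6} D(U)={2,5,6} D(Z)={2,3,4,5,6}: W {2,3,4,5,6}->{2,3,4}; U {2,5,6}->{2}; Z {2,3,4,5,6}->{4,5,6}
Constraint 3 (U + Y = W) on D(U)={2} D(Y)={2,3,4,5} D(W)={2,3,4}: Y {2,3,4,5}->{2}; W {2,3,4}->{4}
So after constraint 3: D(Z) = {4,5,6}

Answer: {4,5,6}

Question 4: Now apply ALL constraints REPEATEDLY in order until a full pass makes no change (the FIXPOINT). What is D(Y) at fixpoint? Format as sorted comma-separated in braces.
pass 0 (initial): D(Y)={2,3,4,5}
pass 1: U {2,5,6}->{2}; W {2,3,4,5,6}->{4}; Y {2,3,4,5}->{2}; Z {2,3,4,5,6}->{4,5,6}
pass 2: Z {4,5,6}->{6}
pass 3: no change
Fixpoint after 3 passes: D(Y) = {2}

Answer: {2}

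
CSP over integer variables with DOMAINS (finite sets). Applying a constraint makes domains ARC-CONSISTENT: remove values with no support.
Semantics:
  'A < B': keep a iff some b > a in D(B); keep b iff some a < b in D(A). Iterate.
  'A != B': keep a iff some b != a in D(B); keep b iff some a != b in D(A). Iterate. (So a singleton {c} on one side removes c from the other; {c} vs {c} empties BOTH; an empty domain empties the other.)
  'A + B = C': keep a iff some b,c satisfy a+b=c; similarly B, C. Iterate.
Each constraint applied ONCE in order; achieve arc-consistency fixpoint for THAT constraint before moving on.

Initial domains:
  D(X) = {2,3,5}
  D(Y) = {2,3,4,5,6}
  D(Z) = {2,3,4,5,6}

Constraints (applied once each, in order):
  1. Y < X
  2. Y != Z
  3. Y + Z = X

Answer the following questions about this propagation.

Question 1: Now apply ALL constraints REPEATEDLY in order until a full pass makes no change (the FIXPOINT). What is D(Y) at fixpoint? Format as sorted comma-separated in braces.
Answer: {2,3}

Derivation:
pass 0 (initial): D(Y)={2,3,4,5,6}
pass 1: X {2,3,5}->{5}; Y {2,3,4,5,6}->{2,3}; Z {2,3,4,5,6}->{2,3}
pass 2: no change
Fixpoint after 2 passes: D(Y) = {2,3}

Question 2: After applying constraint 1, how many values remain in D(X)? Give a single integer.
Answer: 2

Derivation:
Constraint 1 (Y < X) on D(Y)={2,3,4,5,6} D(X)={2,3,5}: Y {2,3,4,5,6}->{2,3,4}; X {2,3,5}->{3,5}
So after constraint 1: D(X)={3,5}, size = 2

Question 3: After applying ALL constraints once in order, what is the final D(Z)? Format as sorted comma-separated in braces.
Answer: {2,3}

Derivation:
Constraint 1 (Y < X) on D(Y)={2,3,4,5,6} D(X)={2,3,5}: Y {2,3,4,5,6}->{2,3,4}; X {2,3,5}->{3,5}
Constraint 2 (Y != Z) on D(Y)={2,3,4} D(Z)={2,3,4,5,6}: no change
Constraint 3 (Y + Z = X) on D(Y)={2,3,4} D(Z)={2,3,4,5,6} D(X)={3,5}: Y {2,3,4}->{2,3}; Z {2,3,4,5,6}->{2,3}; X {3,5}->{5}
So after all 3 constraints: D(Z) = {2,3}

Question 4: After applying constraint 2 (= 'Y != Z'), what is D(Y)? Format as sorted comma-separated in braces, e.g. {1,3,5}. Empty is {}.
Answer: {2,3,4}

Derivation:
Constraint 1 (Y < X) on D(Y)={2,3,4,5,6} D(X)={2,3,5}: Y {2,3,4,5,6}->{2,3,4}; X {2,3,5}->{3,5}
Constraint 2 (Y != Z) on D(Y)={2,3,4} D(Z)={2,3,4,5,6}: no change
So after constraint 2: D(Y) = {2,3,4}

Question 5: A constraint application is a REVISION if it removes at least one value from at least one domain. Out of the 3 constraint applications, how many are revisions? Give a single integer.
Constraint 1 (Y < X) on D(Y)={2,3,4,5,6} D(X)={2,3,5}: Y {2,3,4,5,6}->{2,3,4}; X {2,3,5}->{3,5} => REVISION
Constraint 2 (Y != Z) on D(Y)={2,3,4} D(Z)={2,3,4,5,6}: no change => not a revision
Constraint 3 (Y + Z = X) on D(Y)={2,3,4} D(Z)={2,3,4,5,6} D(X)={3,5}: Y {2,3,4}->{2,3}; Z {2,3,4,5,6}->{2,3}; X {3,5}->{5} => REVISION
Total revisions = 2

Answer: 2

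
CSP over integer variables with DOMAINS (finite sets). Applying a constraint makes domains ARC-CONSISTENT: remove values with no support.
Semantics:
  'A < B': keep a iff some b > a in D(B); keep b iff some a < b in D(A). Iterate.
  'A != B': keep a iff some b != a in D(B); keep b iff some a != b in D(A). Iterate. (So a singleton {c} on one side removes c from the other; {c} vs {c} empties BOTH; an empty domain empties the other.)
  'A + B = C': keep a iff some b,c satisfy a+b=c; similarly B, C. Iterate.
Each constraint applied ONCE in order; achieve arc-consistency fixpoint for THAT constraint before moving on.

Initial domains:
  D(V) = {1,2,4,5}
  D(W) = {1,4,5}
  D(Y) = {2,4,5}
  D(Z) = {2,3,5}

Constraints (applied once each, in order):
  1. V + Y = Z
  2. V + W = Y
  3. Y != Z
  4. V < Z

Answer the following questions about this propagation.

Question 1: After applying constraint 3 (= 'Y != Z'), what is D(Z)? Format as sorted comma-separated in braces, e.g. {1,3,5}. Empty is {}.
Answer: {3,5}

Derivation:
Constraint 1 (V + Y = Z) on D(V)={1,2,4,5} D(Y)={2,4,5} D(Z)={2,3,5}: V {1,2,4,5}->{1}; Y {2,4,5}->{2,4}; Z {2,3,5}->{3,5}
Constraint 2 (V + W = Y) on D(V)={1} D(W)={1,4,5} D(Y)={2,4}: W {1,4,5}->{1}; Y {2,4}->{2}
Constraint 3 (Y != Z) on D(Y)={2} D(Z)={3,5}: no change
So after constraint 3: D(Z) = {3,5}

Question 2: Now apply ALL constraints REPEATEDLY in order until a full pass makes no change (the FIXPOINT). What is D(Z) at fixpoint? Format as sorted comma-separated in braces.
Answer: {3}

Derivation:
pass 0 (initial): D(Z)={2,3,5}
pass 1: V {1,2,4,5}->{1}; W {1,4,5}->{1}; Y {2,4,5}->{2}; Z {2,3,5}->{3,5}
pass 2: Z {3,5}->{3}
pass 3: no change
Fixpoint after 3 passes: D(Z) = {3}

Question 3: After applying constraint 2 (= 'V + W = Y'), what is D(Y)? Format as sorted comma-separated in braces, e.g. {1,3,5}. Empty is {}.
Answer: {2}

Derivation:
Constraint 1 (V + Y = Z) on D(V)={1,2,4,5} D(Y)={2,4,5} D(Z)={2,3,5}: V {1,2,4,5}->{1}; Y {2,4,5}->{2,4}; Z {2,3,5}->{3,5}
Constraint 2 (V + W = Y) on D(V)={1} D(W)={1,4,5} D(Y)={2,4}: W {1,4,5}->{1}; Y {2,4}->{2}
So after constraint 2: D(Y) = {2}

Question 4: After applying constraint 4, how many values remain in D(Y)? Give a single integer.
Answer: 1

Derivation:
Constraint 1 (V + Y = Z) on D(V)={1,2,4,5} D(Y)={2,4,5} D(Z)={2,3,5}: V {1,2,4,5}->{1}; Y {2,4,5}->{2,4}; Z {2,3,5}->{3,5}
Constraint 2 (V + W = Y) on D(V)={1} D(W)={1,4,5} D(Y)={2,4}: W {1,4,5}->{1}; Y {2,4}->{2}
Constraint 3 (Y != Z) on D(Y)={2} D(Z)={3,5}: no change
Constraint 4 (V < Z) on D(V)={1} D(Z)={3,5}: no change
So after constraint 4: D(Y)={2}, size = 1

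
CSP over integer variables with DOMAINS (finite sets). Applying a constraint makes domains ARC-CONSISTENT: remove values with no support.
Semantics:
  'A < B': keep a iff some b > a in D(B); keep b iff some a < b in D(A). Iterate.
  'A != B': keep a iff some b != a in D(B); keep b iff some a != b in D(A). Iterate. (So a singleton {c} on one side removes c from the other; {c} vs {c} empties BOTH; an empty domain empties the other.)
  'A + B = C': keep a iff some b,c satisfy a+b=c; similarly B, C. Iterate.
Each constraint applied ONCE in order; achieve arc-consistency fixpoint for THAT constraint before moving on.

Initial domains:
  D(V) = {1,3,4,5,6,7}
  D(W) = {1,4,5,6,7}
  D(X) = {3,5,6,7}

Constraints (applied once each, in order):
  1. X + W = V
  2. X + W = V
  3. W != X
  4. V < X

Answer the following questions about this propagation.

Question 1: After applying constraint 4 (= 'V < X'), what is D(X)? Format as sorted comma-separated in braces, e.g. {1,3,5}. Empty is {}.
Constraint 1 (X + W = V) on D(X)={3,5,6,7} D(W)={1,4,5,6,7} D(V)={1,3,4,5,6,7}: X {3,5,6,7}->{3,5,6}; W {1,4,5,6,7}->{1,4}; V {1,3,4,5,6,7}->{4,6,7}
Constraint 2 (X + W = V) on D(X)={3,5,6} D(W)={1,4} D(V)={4,6,7}: no change
Constraint 3 (W != X) on D(W)={1,4} D(X)={3,5,6}: no change
Constraint 4 (V < X) on D(V)={4,6,7} D(X)={3,5,6}: V {4,6,7}->{4}; X {3,5,6}->{5,6}
So after constraint 4: D(X) = {5,6}

Answer: {5,6}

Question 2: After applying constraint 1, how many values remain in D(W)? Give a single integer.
Answer: 2

Derivation:
Constraint 1 (X + W = V) on D(X)={3,5,6,7} D(W)={1,4,5,6,7} D(V)={1,3,4,5,6,7}: X {3,5,6,7}->{3,5,6}; W {1,4,5,6,7}->{1,4}; V {1,3,4,5,6,7}->{4,6,7}
So after constraint 1: D(W)={1,4}, size = 2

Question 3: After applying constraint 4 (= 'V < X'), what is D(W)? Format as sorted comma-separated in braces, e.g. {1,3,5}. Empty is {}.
Answer: {1,4}

Derivation:
Constraint 1 (X + W = V) on D(X)={3,5,6,7} D(W)={1,4,5,6,7} D(V)={1,3,4,5,6,7}: X {3,5,6,7}->{3,5,6}; W {1,4,5,6,7}->{1,4}; V {1,3,4,5,6,7}->{4,6,7}
Constraint 2 (X + W = V) on D(X)={3,5,6} D(W)={1,4} D(V)={4,6,7}: no change
Constraint 3 (W != X) on D(W)={1,4} D(X)={3,5,6}: no change
Constraint 4 (V < X) on D(V)={4,6,7} D(X)={3,5,6}: V {4,6,7}->{4}; X {3,5,6}->{5,6}
So after constraint 4: D(W) = {1,4}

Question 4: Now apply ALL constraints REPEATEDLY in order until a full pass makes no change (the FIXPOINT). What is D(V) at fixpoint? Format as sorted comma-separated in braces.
pass 0 (initial): D(V)={1,3,4,5,6,7}
pass 1: V {1,3,4,5,6,7}->{4}; W {1,4,5,6,7}->{1,4}; X {3,5,6,7}->{5,6}
pass 2: V {4}->{}; W {1,4}->{}; X {5,6}->{}
pass 3: no change
Fixpoint after 3 passes: D(V) = {}

Answer: {}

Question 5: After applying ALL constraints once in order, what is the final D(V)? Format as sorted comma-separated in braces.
Answer: {4}

Derivation:
Constraint 1 (X + W = V) on D(X)={3,5,6,7} D(W)={1,4,5,6,7} D(V)={1,3,4,5,6,7}: X {3,5,6,7}->{3,5,6}; W {1,4,5,6,7}->{1,4}; V {1,3,4,5,6,7}->{4,6,7}
Constraint 2 (X + W = V) on D(X)={3,5,6} D(W)={1,4} D(V)={4,6,7}: no change
Constraint 3 (W != X) on D(W)={1,4} D(X)={3,5,6}: no change
Constraint 4 (V < X) on D(V)={4,6,7} D(X)={3,5,6}: V {4,6,7}->{4}; X {3,5,6}->{5,6}
So after all 4 constraints: D(V) = {4}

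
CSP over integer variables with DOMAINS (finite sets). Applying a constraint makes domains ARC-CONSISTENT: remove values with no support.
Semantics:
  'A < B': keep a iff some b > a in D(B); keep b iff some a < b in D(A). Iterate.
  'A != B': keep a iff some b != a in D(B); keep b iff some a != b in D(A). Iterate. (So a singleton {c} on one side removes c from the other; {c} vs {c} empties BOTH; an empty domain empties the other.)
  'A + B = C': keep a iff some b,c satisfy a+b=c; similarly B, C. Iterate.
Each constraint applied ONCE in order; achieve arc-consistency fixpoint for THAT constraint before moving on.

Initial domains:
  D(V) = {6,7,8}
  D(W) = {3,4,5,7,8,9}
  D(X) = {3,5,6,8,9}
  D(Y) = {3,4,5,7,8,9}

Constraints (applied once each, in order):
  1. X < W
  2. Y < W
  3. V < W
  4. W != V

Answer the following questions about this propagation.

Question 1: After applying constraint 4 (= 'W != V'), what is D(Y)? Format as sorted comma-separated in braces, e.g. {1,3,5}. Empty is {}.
Answer: {3,4,5,7,8}

Derivation:
Constraint 1 (X < W) on D(X)={3,5,6,8,9} D(W)={3,4,5,7,8,9}: X {3,5,6,8,9}->{3,5,6,8}; W {3,4,5,7,8,9}->{4,5,7,8,9}
Constraint 2 (Y < W) on D(Y)={3,4,5,7,8,9} D(W)={4,5,7,8,9}: Y {3,4,5,7,8,9}->{3,4,5,7,8}
Constraint 3 (V < W) on D(V)={6,7,8} D(W)={4,5,7,8,9}: W {4,5,7,8,9}->{7,8,9}
Constraint 4 (W != V) on D(W)={7,8,9} D(V)={6,7,8}: no change
So after constraint 4: D(Y) = {3,4,5,7,8}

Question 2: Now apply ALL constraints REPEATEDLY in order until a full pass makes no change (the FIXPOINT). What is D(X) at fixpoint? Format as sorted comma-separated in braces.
Answer: {3,5,6,8}

Derivation:
pass 0 (initial): D(X)={3,5,6,8,9}
pass 1: W {3,4,5,7,8,9}->{7,8,9}; X {3,5,6,8,9}->{3,5,6,8}; Y {3,4,5,7,8,9}->{3,4,5,7,8}
pass 2: no change
Fixpoint after 2 passes: D(X) = {3,5,6,8}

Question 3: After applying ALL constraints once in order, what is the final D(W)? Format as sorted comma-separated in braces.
Constraint 1 (X < W) on D(X)={3,5,6,8,9} D(W)={3,4,5,7,8,9}: X {3,5,6,8,9}->{3,5,6,8}; W {3,4,5,7,8,9}->{4,5,7,8,9}
Constraint 2 (Y < W) on D(Y)={3,4,5,7,8,9} D(W)={4,5,7,8,9}: Y {3,4,5,7,8,9}->{3,4,5,7,8}
Constraint 3 (V < W) on D(V)={6,7,8} D(W)={4,5,7,8,9}: W {4,5,7,8,9}->{7,8,9}
Constraint 4 (W != V) on D(W)={7,8,9} D(V)={6,7,8}: no change
So after all 4 constraints: D(W) = {7,8,9}

Answer: {7,8,9}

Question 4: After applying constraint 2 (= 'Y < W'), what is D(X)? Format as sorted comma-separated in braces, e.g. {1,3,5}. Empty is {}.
Constraint 1 (X < W) on D(X)={3,5,6,8,9} D(W)={3,4,5,7,8,9}: X {3,5,6,8,9}->{3,5,6,8}; W {3,4,5,7,8,9}->{4,5,7,8,9}
Constraint 2 (Y < W) on D(Y)={3,4,5,7,8,9} D(W)={4,5,7,8,9}: Y {3,4,5,7,8,9}->{3,4,5,7,8}
So after constraint 2: D(X) = {3,5,6,8}

Answer: {3,5,6,8}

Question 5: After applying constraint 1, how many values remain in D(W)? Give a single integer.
Constraint 1 (X < W) on D(X)={3,5,6,8,9} D(W)={3,4,5,7,8,9}: X {3,5,6,8,9}->{3,5,6,8}; W {3,4,5,7,8,9}->{4,5,7,8,9}
So after constraint 1: D(W)={4,5,7,8,9}, size = 5

Answer: 5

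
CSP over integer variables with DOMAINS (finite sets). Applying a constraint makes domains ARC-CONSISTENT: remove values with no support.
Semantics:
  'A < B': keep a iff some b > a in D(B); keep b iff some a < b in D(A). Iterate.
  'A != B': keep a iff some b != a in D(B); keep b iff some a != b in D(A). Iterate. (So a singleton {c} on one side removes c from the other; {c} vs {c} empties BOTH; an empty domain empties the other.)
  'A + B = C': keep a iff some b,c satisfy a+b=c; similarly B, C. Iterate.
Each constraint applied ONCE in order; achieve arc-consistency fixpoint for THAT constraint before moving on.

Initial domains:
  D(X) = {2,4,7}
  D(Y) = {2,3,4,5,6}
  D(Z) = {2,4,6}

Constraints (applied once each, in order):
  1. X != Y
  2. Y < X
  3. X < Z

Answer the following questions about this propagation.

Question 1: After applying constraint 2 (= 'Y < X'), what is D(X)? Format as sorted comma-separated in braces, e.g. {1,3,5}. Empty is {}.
Answer: {4,7}

Derivation:
Constraint 1 (X != Y) on D(X)={2,4,7} D(Y)={2,3,4,5,6}: no change
Constraint 2 (Y < X) on D(Y)={2,3,4,5,6} D(X)={2,4,7}: X {2,4,7}->{4,7}
So after constraint 2: D(X) = {4,7}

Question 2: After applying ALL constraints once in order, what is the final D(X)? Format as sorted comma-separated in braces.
Constraint 1 (X != Y) on D(X)={2,4,7} D(Y)={2,3,4,5,6}: no change
Constraint 2 (Y < X) on D(Y)={2,3,4,5,6} D(X)={2,4,7}: X {2,4,7}->{4,7}
Constraint 3 (X < Z) on D(X)={4,7} D(Z)={2,4,6}: X {4,7}->{4}; Z {2,4,6}->{6}
So after all 3 constraints: D(X) = {4}

Answer: {4}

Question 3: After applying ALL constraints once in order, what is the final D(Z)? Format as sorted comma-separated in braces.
Answer: {6}

Derivation:
Constraint 1 (X != Y) on D(X)={2,4,7} D(Y)={2,3,4,5,6}: no change
Constraint 2 (Y < X) on D(Y)={2,3,4,5,6} D(X)={2,4,7}: X {2,4,7}->{4,7}
Constraint 3 (X < Z) on D(X)={4,7} D(Z)={2,4,6}: X {4,7}->{4}; Z {2,4,6}->{6}
So after all 3 constraints: D(Z) = {6}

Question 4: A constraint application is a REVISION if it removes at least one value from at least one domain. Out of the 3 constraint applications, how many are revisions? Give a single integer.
Constraint 1 (X != Y) on D(X)={2,4,7} D(Y)={2,3,4,5,6}: no change => not a revision
Constraint 2 (Y < X) on D(Y)={2,3,4,5,6} D(X)={2,4,7}: X {2,4,7}->{4,7} => REVISION
Constraint 3 (X < Z) on D(X)={4,7} D(Z)={2,4,6}: X {4,7}->{4}; Z {2,4,6}->{6} => REVISION
Total revisions = 2

Answer: 2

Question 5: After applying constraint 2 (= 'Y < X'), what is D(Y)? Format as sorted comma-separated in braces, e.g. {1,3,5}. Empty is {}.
Constraint 1 (X != Y) on D(X)={2,4,7} D(Y)={2,3,4,5,6}: no change
Constraint 2 (Y < X) on D(Y)={2,3,4,5,6} D(X)={2,4,7}: X {2,4,7}->{4,7}
So after constraint 2: D(Y) = {2,3,4,5,6}

Answer: {2,3,4,5,6}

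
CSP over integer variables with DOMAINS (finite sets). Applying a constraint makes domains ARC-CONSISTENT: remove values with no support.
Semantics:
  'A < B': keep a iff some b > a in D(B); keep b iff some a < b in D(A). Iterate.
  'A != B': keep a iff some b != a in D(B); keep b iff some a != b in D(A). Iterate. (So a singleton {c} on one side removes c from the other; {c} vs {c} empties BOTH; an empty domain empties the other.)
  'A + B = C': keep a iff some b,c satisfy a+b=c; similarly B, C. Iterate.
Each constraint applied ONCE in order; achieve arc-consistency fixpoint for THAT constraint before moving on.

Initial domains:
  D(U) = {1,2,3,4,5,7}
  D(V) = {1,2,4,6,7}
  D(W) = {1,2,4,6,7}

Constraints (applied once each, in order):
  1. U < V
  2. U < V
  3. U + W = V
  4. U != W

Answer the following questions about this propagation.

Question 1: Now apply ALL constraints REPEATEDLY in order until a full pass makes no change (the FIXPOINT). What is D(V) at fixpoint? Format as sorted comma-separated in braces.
Answer: {2,4,6,7}

Derivation:
pass 0 (initial): D(V)={1,2,4,6,7}
pass 1: U {1,2,3,4,5,7}->{1,2,3,4,5}; V {1,2,4,6,7}->{2,4,6,7}; W {1,2,4,6,7}->{1,2,4,6}
pass 2: no change
Fixpoint after 2 passes: D(V) = {2,4,6,7}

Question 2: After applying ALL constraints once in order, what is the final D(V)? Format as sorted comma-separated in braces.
Constraint 1 (U < V) on D(U)={1,2,3,4,5,7} D(V)={1,2,4,6,7}: U {1,2,3,4,5,7}->{1,2,3,4,5}; V {1,2,4,6,7}->{2,4,6,7}
Constraint 2 (U < V) on D(U)={1,2,3,4,5} D(V)={2,4,6,7}: no change
Constraint 3 (U + W = V) on D(U)={1,2,3,4,5} D(W)={1,2,4,6,7} D(V)={2,4,6,7}: W {1,2,4,6,7}->{1,2,4,6}
Constraint 4 (U != W) on D(U)={1,2,3,4,5} D(W)={1,2,4,6}: no change
So after all 4 constraints: D(V) = {2,4,6,7}

Answer: {2,4,6,7}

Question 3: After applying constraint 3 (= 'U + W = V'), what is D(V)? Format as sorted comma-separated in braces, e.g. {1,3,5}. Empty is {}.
Constraint 1 (U < V) on D(U)={1,2,3,4,5,7} D(V)={1,2,4,6,7}: U {1,2,3,4,5,7}->{1,2,3,4,5}; V {1,2,4,6,7}->{2,4,6,7}
Constraint 2 (U < V) on D(U)={1,2,3,4,5} D(V)={2,4,6,7}: no change
Constraint 3 (U + W = V) on D(U)={1,2,3,4,5} D(W)={1,2,4,6,7} D(V)={2,4,6,7}: W {1,2,4,6,7}->{1,2,4,6}
So after constraint 3: D(V) = {2,4,6,7}

Answer: {2,4,6,7}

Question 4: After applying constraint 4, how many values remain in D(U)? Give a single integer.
Answer: 5

Derivation:
Constraint 1 (U < V) on D(U)={1,2,3,4,5,7} D(V)={1,2,4,6,7}: U {1,2,3,4,5,7}->{1,2,3,4,5}; V {1,2,4,6,7}->{2,4,6,7}
Constraint 2 (U < V) on D(U)={1,2,3,4,5} D(V)={2,4,6,7}: no change
Constraint 3 (U + W = V) on D(U)={1,2,3,4,5} D(W)={1,2,4,6,7} D(V)={2,4,6,7}: W {1,2,4,6,7}->{1,2,4,6}
Constraint 4 (U != W) on D(U)={1,2,3,4,5} D(W)={1,2,4,6}: no change
So after constraint 4: D(U)={1,2,3,4,5}, size = 5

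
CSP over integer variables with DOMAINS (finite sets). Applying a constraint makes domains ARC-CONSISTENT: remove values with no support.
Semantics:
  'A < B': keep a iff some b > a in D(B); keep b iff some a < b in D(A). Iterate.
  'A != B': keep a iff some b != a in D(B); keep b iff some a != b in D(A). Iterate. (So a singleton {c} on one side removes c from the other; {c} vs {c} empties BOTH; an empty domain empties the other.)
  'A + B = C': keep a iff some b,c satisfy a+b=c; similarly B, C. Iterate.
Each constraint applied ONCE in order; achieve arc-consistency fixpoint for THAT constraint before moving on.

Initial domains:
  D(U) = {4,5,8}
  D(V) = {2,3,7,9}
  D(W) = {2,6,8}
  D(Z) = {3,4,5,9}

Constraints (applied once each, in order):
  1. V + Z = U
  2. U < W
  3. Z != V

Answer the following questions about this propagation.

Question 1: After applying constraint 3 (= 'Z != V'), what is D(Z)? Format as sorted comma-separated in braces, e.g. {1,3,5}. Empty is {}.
Constraint 1 (V + Z = U) on D(V)={2,3,7,9} D(Z)={3,4,5,9} D(U)={4,5,8}: V {2,3,7,9}->{2,3}; Z {3,4,5,9}->{3,5}; U {4,5,8}->{5,8}
Constraint 2 (U < W) on D(U)={5,8} D(W)={2,6,8}: U {5,8}->{5}; W {2,6,8}->{6,8}
Constraint 3 (Z != V) on D(Z)={3,5} D(V)={2,3}: no change
So after constraint 3: D(Z) = {3,5}

Answer: {3,5}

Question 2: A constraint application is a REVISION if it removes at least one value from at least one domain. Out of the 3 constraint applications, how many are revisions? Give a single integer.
Constraint 1 (V + Z = U) on D(V)={2,3,7,9} D(Z)={3,4,5,9} D(U)={4,5,8}: V {2,3,7,9}->{2,3}; Z {3,4,5,9}->{3,5}; U {4,5,8}->{5,8} => REVISION
Constraint 2 (U < W) on D(U)={5,8} D(W)={2,6,8}: U {5,8}->{5}; W {2,6,8}->{6,8} => REVISION
Constraint 3 (Z != V) on D(Z)={3,5} D(V)={2,3}: no change => not a revision
Total revisions = 2

Answer: 2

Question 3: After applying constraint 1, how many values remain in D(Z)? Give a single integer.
Answer: 2

Derivation:
Constraint 1 (V + Z = U) on D(V)={2,3,7,9} D(Z)={3,4,5,9} D(U)={4,5,8}: V {2,3,7,9}->{2,3}; Z {3,4,5,9}->{3,5}; U {4,5,8}->{5,8}
So after constraint 1: D(Z)={3,5}, size = 2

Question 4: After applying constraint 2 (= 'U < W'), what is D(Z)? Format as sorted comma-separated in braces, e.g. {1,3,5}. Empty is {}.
Constraint 1 (V + Z = U) on D(V)={2,3,7,9} D(Z)={3,4,5,9} D(U)={4,5,8}: V {2,3,7,9}->{2,3}; Z {3,4,5,9}->{3,5}; U {4,5,8}->{5,8}
Constraint 2 (U < W) on D(U)={5,8} D(W)={2,6,8}: U {5,8}->{5}; W {2,6,8}->{6,8}
So after constraint 2: D(Z) = {3,5}

Answer: {3,5}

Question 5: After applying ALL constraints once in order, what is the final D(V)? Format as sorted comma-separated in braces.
Answer: {2,3}

Derivation:
Constraint 1 (V + Z = U) on D(V)={2,3,7,9} D(Z)={3,4,5,9} D(U)={4,5,8}: V {2,3,7,9}->{2,3}; Z {3,4,5,9}->{3,5}; U {4,5,8}->{5,8}
Constraint 2 (U < W) on D(U)={5,8} D(W)={2,6,8}: U {5,8}->{5}; W {2,6,8}->{6,8}
Constraint 3 (Z != V) on D(Z)={3,5} D(V)={2,3}: no change
So after all 3 constraints: D(V) = {2,3}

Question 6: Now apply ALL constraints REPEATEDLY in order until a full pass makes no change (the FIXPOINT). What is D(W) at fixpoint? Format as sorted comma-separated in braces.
pass 0 (initial): D(W)={2,6,8}
pass 1: U {4,5,8}->{5}; V {2,3,7,9}->{2,3}; W {2,6,8}->{6,8}; Z {3,4,5,9}->{3,5}
pass 2: V {2,3}->{2}; Z {3,5}->{3}
pass 3: no change
Fixpoint after 3 passes: D(W) = {6,8}

Answer: {6,8}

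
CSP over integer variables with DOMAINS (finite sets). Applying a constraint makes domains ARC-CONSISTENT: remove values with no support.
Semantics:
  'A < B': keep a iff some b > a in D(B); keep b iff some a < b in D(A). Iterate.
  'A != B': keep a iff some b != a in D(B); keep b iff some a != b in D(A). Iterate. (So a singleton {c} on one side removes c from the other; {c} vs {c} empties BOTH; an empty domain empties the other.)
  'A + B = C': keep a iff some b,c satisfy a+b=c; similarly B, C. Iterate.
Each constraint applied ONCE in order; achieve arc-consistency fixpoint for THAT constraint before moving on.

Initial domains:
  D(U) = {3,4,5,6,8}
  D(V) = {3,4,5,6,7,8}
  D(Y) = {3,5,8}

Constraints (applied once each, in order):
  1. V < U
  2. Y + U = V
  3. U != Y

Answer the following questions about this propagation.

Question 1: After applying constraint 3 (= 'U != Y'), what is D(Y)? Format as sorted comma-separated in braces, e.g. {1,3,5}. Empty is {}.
Answer: {3}

Derivation:
Constraint 1 (V < U) on D(V)={3,4,5,6,7,8} D(U)={3,4,5,6,8}: V {3,4,5,6,7,8}->{3,4,5,6,7}; U {3,4,5,6,8}->{4,5,6,8}
Constraint 2 (Y + U = V) on D(Y)={3,5,8} D(U)={4,5,6,8} D(V)={3,4,5,6,7}: Y {3,5,8}->{3}; U {4,5,6,8}->{4}; V {3,4,5,6,7}->{7}
Constraint 3 (U != Y) on D(U)={4} D(Y)={3}: no change
So after constraint 3: D(Y) = {3}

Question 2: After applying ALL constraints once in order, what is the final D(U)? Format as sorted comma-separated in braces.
Answer: {4}

Derivation:
Constraint 1 (V < U) on D(V)={3,4,5,6,7,8} D(U)={3,4,5,6,8}: V {3,4,5,6,7,8}->{3,4,5,6,7}; U {3,4,5,6,8}->{4,5,6,8}
Constraint 2 (Y + U = V) on D(Y)={3,5,8} D(U)={4,5,6,8} D(V)={3,4,5,6,7}: Y {3,5,8}->{3}; U {4,5,6,8}->{4}; V {3,4,5,6,7}->{7}
Constraint 3 (U != Y) on D(U)={4} D(Y)={3}: no change
So after all 3 constraints: D(U) = {4}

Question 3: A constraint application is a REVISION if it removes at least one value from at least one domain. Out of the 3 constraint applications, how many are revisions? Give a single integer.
Constraint 1 (V < U) on D(V)={3,4,5,6,7,8} D(U)={3,4,5,6,8}: V {3,4,5,6,7,8}->{3,4,5,6,7}; U {3,4,5,6,8}->{4,5,6,8} => REVISION
Constraint 2 (Y + U = V) on D(Y)={3,5,8} D(U)={4,5,6,8} D(V)={3,4,5,6,7}: Y {3,5,8}->{3}; U {4,5,6,8}->{4}; V {3,4,5,6,7}->{7} => REVISION
Constraint 3 (U != Y) on D(U)={4} D(Y)={3}: no change => not a revision
Total revisions = 2

Answer: 2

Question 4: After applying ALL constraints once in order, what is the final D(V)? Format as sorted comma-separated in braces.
Constraint 1 (V < U) on D(V)={3,4,5,6,7,8} D(U)={3,4,5,6,8}: V {3,4,5,6,7,8}->{3,4,5,6,7}; U {3,4,5,6,8}->{4,5,6,8}
Constraint 2 (Y + U = V) on D(Y)={3,5,8} D(U)={4,5,6,8} D(V)={3,4,5,6,7}: Y {3,5,8}->{3}; U {4,5,6,8}->{4}; V {3,4,5,6,7}->{7}
Constraint 3 (U != Y) on D(U)={4} D(Y)={3}: no change
So after all 3 constraints: D(V) = {7}

Answer: {7}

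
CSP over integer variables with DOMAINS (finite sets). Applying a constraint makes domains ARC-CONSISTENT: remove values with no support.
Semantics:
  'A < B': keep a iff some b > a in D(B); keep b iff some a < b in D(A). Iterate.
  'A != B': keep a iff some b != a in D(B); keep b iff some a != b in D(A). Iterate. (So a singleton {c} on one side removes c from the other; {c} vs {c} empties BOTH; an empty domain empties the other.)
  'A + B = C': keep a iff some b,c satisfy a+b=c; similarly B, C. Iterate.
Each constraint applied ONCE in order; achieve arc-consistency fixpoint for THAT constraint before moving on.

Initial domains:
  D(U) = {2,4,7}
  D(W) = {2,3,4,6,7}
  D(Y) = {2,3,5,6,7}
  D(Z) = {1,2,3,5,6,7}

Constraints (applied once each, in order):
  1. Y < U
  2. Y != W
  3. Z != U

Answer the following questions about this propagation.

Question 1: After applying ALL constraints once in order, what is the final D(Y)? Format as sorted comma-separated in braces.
Constraint 1 (Y < U) on D(Y)={2,3,5,6,7} D(U)={2,4,7}: Y {2,3,5,6,7}->{2,3,5,6}; U {2,4,7}->{4,7}
Constraint 2 (Y != W) on D(Y)={2,3,5,6} D(W)={2,3,4,6,7}: no change
Constraint 3 (Z != U) on D(Z)={1,2,3,5,6,7} D(U)={4,7}: no change
So after all 3 constraints: D(Y) = {2,3,5,6}

Answer: {2,3,5,6}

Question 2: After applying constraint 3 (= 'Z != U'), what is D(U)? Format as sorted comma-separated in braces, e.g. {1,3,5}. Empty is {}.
Constraint 1 (Y < U) on D(Y)={2,3,5,6,7} D(U)={2,4,7}: Y {2,3,5,6,7}->{2,3,5,6}; U {2,4,7}->{4,7}
Constraint 2 (Y != W) on D(Y)={2,3,5,6} D(W)={2,3,4,6,7}: no change
Constraint 3 (Z != U) on D(Z)={1,2,3,5,6,7} D(U)={4,7}: no change
So after constraint 3: D(U) = {4,7}

Answer: {4,7}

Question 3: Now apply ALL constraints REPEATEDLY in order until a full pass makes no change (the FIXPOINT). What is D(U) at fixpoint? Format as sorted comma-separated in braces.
pass 0 (initial): D(U)={2,4,7}
pass 1: U {2,4,7}->{4,7}; Y {2,3,5,6,7}->{2,3,5,6}
pass 2: no change
Fixpoint after 2 passes: D(U) = {4,7}

Answer: {4,7}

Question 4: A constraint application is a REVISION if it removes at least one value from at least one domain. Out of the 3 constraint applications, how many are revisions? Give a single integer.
Answer: 1

Derivation:
Constraint 1 (Y < U) on D(Y)={2,3,5,6,7} D(U)={2,4,7}: Y {2,3,5,6,7}->{2,3,5,6}; U {2,4,7}->{4,7} => REVISION
Constraint 2 (Y != W) on D(Y)={2,3,5,6} D(W)={2,3,4,6,7}: no change => not a revision
Constraint 3 (Z != U) on D(Z)={1,2,3,5,6,7} D(U)={4,7}: no change => not a revision
Total revisions = 1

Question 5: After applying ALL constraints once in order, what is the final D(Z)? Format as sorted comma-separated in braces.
Answer: {1,2,3,5,6,7}

Derivation:
Constraint 1 (Y < U) on D(Y)={2,3,5,6,7} D(U)={2,4,7}: Y {2,3,5,6,7}->{2,3,5,6}; U {2,4,7}->{4,7}
Constraint 2 (Y != W) on D(Y)={2,3,5,6} D(W)={2,3,4,6,7}: no change
Constraint 3 (Z != U) on D(Z)={1,2,3,5,6,7} D(U)={4,7}: no change
So after all 3 constraints: D(Z) = {1,2,3,5,6,7}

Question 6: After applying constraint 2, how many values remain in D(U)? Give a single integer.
Constraint 1 (Y < U) on D(Y)={2,3,5,6,7} D(U)={2,4,7}: Y {2,3,5,6,7}->{2,3,5,6}; U {2,4,7}->{4,7}
Constraint 2 (Y != W) on D(Y)={2,3,5,6} D(W)={2,3,4,6,7}: no change
So after constraint 2: D(U)={4,7}, size = 2

Answer: 2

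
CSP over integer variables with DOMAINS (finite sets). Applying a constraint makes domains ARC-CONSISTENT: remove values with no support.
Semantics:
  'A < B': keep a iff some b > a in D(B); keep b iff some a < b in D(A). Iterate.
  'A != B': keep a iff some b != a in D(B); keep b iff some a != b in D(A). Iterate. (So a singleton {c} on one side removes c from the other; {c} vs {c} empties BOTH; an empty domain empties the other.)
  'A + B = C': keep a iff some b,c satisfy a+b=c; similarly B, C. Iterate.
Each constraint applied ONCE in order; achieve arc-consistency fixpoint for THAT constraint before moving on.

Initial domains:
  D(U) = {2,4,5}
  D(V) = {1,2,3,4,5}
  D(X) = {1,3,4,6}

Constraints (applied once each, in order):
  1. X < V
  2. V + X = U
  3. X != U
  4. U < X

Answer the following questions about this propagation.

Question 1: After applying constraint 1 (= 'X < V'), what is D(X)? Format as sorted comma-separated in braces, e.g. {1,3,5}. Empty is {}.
Answer: {1,3,4}

Derivation:
Constraint 1 (X < V) on D(X)={1,3,4,6} D(V)={1,2,3,4,5}: X {1,3,4,6}->{1,3,4}; V {1,2,3,4,5}->{2,3,4,5}
So after constraint 1: D(X) = {1,3,4}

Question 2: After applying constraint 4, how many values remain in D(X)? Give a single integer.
Answer: 0

Derivation:
Constraint 1 (X < V) on D(X)={1,3,4,6} D(V)={1,2,3,4,5}: X {1,3,4,6}->{1,3,4}; V {1,2,3,4,5}->{2,3,4,5}
Constraint 2 (V + X = U) on D(V)={2,3,4,5} D(X)={1,3,4} D(U)={2,4,5}: V {2,3,4,5}->{2,3,4}; X {1,3,4}->{1,3}; U {2,4,5}->{4,5}
Constraint 3 (X != U) on D(X)={1,3} D(U)={4,5}: no change
Constraint 4 (U < X) on D(U)={4,5} D(X)={1,3}: U {4,5}->{}; X {1,3}->{}
So after constraint 4: D(X)={}, size = 0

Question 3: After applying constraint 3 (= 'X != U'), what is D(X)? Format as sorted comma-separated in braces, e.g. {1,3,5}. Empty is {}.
Answer: {1,3}

Derivation:
Constraint 1 (X < V) on D(X)={1,3,4,6} D(V)={1,2,3,4,5}: X {1,3,4,6}->{1,3,4}; V {1,2,3,4,5}->{2,3,4,5}
Constraint 2 (V + X = U) on D(V)={2,3,4,5} D(X)={1,3,4} D(U)={2,4,5}: V {2,3,4,5}->{2,3,4}; X {1,3,4}->{1,3}; U {2,4,5}->{4,5}
Constraint 3 (X != U) on D(X)={1,3} D(U)={4,5}: no change
So after constraint 3: D(X) = {1,3}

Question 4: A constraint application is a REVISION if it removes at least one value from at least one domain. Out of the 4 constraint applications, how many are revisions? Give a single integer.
Constraint 1 (X < V) on D(X)={1,3,4,6} D(V)={1,2,3,4,5}: X {1,3,4,6}->{1,3,4}; V {1,2,3,4,5}->{2,3,4,5} => REVISION
Constraint 2 (V + X = U) on D(V)={2,3,4,5} D(X)={1,3,4} D(U)={2,4,5}: V {2,3,4,5}->{2,3,4}; X {1,3,4}->{1,3}; U {2,4,5}->{4,5} => REVISION
Constraint 3 (X != U) on D(X)={1,3} D(U)={4,5}: no change => not a revision
Constraint 4 (U < X) on D(U)={4,5} D(X)={1,3}: U {4,5}->{}; X {1,3}->{} => REVISION
Total revisions = 3

Answer: 3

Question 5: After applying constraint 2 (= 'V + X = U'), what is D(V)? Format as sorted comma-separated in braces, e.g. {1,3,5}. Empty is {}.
Answer: {2,3,4}

Derivation:
Constraint 1 (X < V) on D(X)={1,3,4,6} D(V)={1,2,3,4,5}: X {1,3,4,6}->{1,3,4}; V {1,2,3,4,5}->{2,3,4,5}
Constraint 2 (V + X = U) on D(V)={2,3,4,5} D(X)={1,3,4} D(U)={2,4,5}: V {2,3,4,5}->{2,3,4}; X {1,3,4}->{1,3}; U {2,4,5}->{4,5}
So after constraint 2: D(V) = {2,3,4}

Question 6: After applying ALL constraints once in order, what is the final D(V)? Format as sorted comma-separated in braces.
Answer: {2,3,4}

Derivation:
Constraint 1 (X < V) on D(X)={1,3,4,6} D(V)={1,2,3,4,5}: X {1,3,4,6}->{1,3,4}; V {1,2,3,4,5}->{2,3,4,5}
Constraint 2 (V + X = U) on D(V)={2,3,4,5} D(X)={1,3,4} D(U)={2,4,5}: V {2,3,4,5}->{2,3,4}; X {1,3,4}->{1,3}; U {2,4,5}->{4,5}
Constraint 3 (X != U) on D(X)={1,3} D(U)={4,5}: no change
Constraint 4 (U < X) on D(U)={4,5} D(X)={1,3}: U {4,5}->{}; X {1,3}->{}
So after all 4 constraints: D(V) = {2,3,4}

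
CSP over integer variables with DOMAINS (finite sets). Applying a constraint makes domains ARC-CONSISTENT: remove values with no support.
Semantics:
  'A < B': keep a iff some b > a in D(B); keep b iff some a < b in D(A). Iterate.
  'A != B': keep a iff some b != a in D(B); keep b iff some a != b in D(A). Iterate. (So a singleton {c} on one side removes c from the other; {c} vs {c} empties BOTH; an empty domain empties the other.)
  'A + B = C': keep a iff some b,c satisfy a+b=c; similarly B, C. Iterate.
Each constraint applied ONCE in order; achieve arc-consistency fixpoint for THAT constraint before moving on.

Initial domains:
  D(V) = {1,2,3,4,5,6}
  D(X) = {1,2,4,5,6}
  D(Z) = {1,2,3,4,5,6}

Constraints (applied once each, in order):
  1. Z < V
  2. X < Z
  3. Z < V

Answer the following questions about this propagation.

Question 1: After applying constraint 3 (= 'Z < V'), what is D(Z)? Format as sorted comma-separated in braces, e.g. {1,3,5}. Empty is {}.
Answer: {2,3,4,5}

Derivation:
Constraint 1 (Z < V) on D(Z)={1,2,3,4,5,6} D(V)={1,2,3,4,5,6}: Z {1,2,3,4,5,6}->{1,2,3,4,5}; V {1,2,3,4,5,6}->{2,3,4,5,6}
Constraint 2 (X < Z) on D(X)={1,2,4,5,6} D(Z)={1,2,3,4,5}: X {1,2,4,5,6}->{1,2,4}; Z {1,2,3,4,5}->{2,3,4,5}
Constraint 3 (Z < V) on D(Z)={2,3,4,5} D(V)={2,3,4,5,6}: V {2,3,4,5,6}->{3,4,5,6}
So after constraint 3: D(Z) = {2,3,4,5}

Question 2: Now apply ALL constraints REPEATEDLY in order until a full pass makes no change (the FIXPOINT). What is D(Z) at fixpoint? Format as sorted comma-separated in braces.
pass 0 (initial): D(Z)={1,2,3,4,5,6}
pass 1: V {1,2,3,4,5,6}->{3,4,5,6}; X {1,2,4,5,6}->{1,2,4}; Z {1,2,3,4,5,6}->{2,3,4,5}
pass 2: no change
Fixpoint after 2 passes: D(Z) = {2,3,4,5}

Answer: {2,3,4,5}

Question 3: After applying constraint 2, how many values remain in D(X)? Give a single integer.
Answer: 3

Derivation:
Constraint 1 (Z < V) on D(Z)={1,2,3,4,5,6} D(V)={1,2,3,4,5,6}: Z {1,2,3,4,5,6}->{1,2,3,4,5}; V {1,2,3,4,5,6}->{2,3,4,5,6}
Constraint 2 (X < Z) on D(X)={1,2,4,5,6} D(Z)={1,2,3,4,5}: X {1,2,4,5,6}->{1,2,4}; Z {1,2,3,4,5}->{2,3,4,5}
So after constraint 2: D(X)={1,2,4}, size = 3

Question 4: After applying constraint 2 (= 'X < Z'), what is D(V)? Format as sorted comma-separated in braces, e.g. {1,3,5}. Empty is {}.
Answer: {2,3,4,5,6}

Derivation:
Constraint 1 (Z < V) on D(Z)={1,2,3,4,5,6} D(V)={1,2,3,4,5,6}: Z {1,2,3,4,5,6}->{1,2,3,4,5}; V {1,2,3,4,5,6}->{2,3,4,5,6}
Constraint 2 (X < Z) on D(X)={1,2,4,5,6} D(Z)={1,2,3,4,5}: X {1,2,4,5,6}->{1,2,4}; Z {1,2,3,4,5}->{2,3,4,5}
So after constraint 2: D(V) = {2,3,4,5,6}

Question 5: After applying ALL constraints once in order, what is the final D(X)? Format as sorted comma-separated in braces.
Answer: {1,2,4}

Derivation:
Constraint 1 (Z < V) on D(Z)={1,2,3,4,5,6} D(V)={1,2,3,4,5,6}: Z {1,2,3,4,5,6}->{1,2,3,4,5}; V {1,2,3,4,5,6}->{2,3,4,5,6}
Constraint 2 (X < Z) on D(X)={1,2,4,5,6} D(Z)={1,2,3,4,5}: X {1,2,4,5,6}->{1,2,4}; Z {1,2,3,4,5}->{2,3,4,5}
Constraint 3 (Z < V) on D(Z)={2,3,4,5} D(V)={2,3,4,5,6}: V {2,3,4,5,6}->{3,4,5,6}
So after all 3 constraints: D(X) = {1,2,4}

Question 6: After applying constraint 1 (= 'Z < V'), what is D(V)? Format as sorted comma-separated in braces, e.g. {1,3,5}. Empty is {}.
Answer: {2,3,4,5,6}

Derivation:
Constraint 1 (Z < V) on D(Z)={1,2,3,4,5,6} D(V)={1,2,3,4,5,6}: Z {1,2,3,4,5,6}->{1,2,3,4,5}; V {1,2,3,4,5,6}->{2,3,4,5,6}
So after constraint 1: D(V) = {2,3,4,5,6}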